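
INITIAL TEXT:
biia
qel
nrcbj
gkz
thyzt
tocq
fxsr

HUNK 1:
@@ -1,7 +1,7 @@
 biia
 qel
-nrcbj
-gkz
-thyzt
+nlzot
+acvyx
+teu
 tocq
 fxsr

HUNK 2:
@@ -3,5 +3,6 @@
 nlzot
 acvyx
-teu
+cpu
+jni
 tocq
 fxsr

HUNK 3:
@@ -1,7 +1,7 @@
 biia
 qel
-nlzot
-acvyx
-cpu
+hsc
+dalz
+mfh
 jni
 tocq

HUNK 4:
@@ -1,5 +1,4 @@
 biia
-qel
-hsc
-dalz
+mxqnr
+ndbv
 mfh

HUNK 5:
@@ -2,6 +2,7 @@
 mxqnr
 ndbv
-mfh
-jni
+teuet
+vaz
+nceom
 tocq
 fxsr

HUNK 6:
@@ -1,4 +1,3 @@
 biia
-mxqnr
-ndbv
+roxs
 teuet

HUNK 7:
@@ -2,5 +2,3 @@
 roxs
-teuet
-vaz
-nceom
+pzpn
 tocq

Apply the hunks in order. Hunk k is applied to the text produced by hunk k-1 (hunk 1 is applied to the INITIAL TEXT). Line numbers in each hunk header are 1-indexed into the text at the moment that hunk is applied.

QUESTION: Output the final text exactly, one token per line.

Hunk 1: at line 1 remove [nrcbj,gkz,thyzt] add [nlzot,acvyx,teu] -> 7 lines: biia qel nlzot acvyx teu tocq fxsr
Hunk 2: at line 3 remove [teu] add [cpu,jni] -> 8 lines: biia qel nlzot acvyx cpu jni tocq fxsr
Hunk 3: at line 1 remove [nlzot,acvyx,cpu] add [hsc,dalz,mfh] -> 8 lines: biia qel hsc dalz mfh jni tocq fxsr
Hunk 4: at line 1 remove [qel,hsc,dalz] add [mxqnr,ndbv] -> 7 lines: biia mxqnr ndbv mfh jni tocq fxsr
Hunk 5: at line 2 remove [mfh,jni] add [teuet,vaz,nceom] -> 8 lines: biia mxqnr ndbv teuet vaz nceom tocq fxsr
Hunk 6: at line 1 remove [mxqnr,ndbv] add [roxs] -> 7 lines: biia roxs teuet vaz nceom tocq fxsr
Hunk 7: at line 2 remove [teuet,vaz,nceom] add [pzpn] -> 5 lines: biia roxs pzpn tocq fxsr

Answer: biia
roxs
pzpn
tocq
fxsr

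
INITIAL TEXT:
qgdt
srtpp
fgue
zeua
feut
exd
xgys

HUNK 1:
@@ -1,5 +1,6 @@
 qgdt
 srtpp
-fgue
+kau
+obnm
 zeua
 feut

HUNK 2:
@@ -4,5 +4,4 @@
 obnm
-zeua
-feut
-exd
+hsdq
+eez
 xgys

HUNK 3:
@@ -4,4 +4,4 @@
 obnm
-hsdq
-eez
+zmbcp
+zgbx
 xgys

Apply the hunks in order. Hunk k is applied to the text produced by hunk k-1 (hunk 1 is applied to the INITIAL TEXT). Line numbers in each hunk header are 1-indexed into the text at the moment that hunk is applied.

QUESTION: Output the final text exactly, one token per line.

Hunk 1: at line 1 remove [fgue] add [kau,obnm] -> 8 lines: qgdt srtpp kau obnm zeua feut exd xgys
Hunk 2: at line 4 remove [zeua,feut,exd] add [hsdq,eez] -> 7 lines: qgdt srtpp kau obnm hsdq eez xgys
Hunk 3: at line 4 remove [hsdq,eez] add [zmbcp,zgbx] -> 7 lines: qgdt srtpp kau obnm zmbcp zgbx xgys

Answer: qgdt
srtpp
kau
obnm
zmbcp
zgbx
xgys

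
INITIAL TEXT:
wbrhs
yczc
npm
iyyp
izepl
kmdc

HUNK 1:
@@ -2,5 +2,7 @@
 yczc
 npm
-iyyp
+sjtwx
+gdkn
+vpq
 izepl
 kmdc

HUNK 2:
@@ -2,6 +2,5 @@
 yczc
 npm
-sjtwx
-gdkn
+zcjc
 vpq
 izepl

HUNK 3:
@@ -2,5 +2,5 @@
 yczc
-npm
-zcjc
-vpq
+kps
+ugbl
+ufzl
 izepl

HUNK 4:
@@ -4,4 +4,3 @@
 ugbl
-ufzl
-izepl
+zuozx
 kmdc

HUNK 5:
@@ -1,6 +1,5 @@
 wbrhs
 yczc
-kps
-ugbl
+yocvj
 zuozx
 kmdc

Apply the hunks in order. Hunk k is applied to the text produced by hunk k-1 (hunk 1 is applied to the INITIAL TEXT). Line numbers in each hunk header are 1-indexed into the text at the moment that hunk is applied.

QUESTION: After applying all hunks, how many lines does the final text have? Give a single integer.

Hunk 1: at line 2 remove [iyyp] add [sjtwx,gdkn,vpq] -> 8 lines: wbrhs yczc npm sjtwx gdkn vpq izepl kmdc
Hunk 2: at line 2 remove [sjtwx,gdkn] add [zcjc] -> 7 lines: wbrhs yczc npm zcjc vpq izepl kmdc
Hunk 3: at line 2 remove [npm,zcjc,vpq] add [kps,ugbl,ufzl] -> 7 lines: wbrhs yczc kps ugbl ufzl izepl kmdc
Hunk 4: at line 4 remove [ufzl,izepl] add [zuozx] -> 6 lines: wbrhs yczc kps ugbl zuozx kmdc
Hunk 5: at line 1 remove [kps,ugbl] add [yocvj] -> 5 lines: wbrhs yczc yocvj zuozx kmdc
Final line count: 5

Answer: 5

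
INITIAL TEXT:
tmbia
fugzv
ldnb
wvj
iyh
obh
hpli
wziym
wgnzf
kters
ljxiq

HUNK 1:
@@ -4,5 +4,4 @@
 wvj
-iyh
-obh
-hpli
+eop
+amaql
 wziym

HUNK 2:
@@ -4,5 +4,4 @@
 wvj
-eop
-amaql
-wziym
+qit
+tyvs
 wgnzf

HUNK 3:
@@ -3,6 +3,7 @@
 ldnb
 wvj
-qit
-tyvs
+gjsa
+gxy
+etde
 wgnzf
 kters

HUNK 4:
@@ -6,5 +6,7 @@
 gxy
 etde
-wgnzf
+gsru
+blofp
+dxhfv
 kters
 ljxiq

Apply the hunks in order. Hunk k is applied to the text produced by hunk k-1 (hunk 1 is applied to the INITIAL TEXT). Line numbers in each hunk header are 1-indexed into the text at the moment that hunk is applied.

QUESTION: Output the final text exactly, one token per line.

Hunk 1: at line 4 remove [iyh,obh,hpli] add [eop,amaql] -> 10 lines: tmbia fugzv ldnb wvj eop amaql wziym wgnzf kters ljxiq
Hunk 2: at line 4 remove [eop,amaql,wziym] add [qit,tyvs] -> 9 lines: tmbia fugzv ldnb wvj qit tyvs wgnzf kters ljxiq
Hunk 3: at line 3 remove [qit,tyvs] add [gjsa,gxy,etde] -> 10 lines: tmbia fugzv ldnb wvj gjsa gxy etde wgnzf kters ljxiq
Hunk 4: at line 6 remove [wgnzf] add [gsru,blofp,dxhfv] -> 12 lines: tmbia fugzv ldnb wvj gjsa gxy etde gsru blofp dxhfv kters ljxiq

Answer: tmbia
fugzv
ldnb
wvj
gjsa
gxy
etde
gsru
blofp
dxhfv
kters
ljxiq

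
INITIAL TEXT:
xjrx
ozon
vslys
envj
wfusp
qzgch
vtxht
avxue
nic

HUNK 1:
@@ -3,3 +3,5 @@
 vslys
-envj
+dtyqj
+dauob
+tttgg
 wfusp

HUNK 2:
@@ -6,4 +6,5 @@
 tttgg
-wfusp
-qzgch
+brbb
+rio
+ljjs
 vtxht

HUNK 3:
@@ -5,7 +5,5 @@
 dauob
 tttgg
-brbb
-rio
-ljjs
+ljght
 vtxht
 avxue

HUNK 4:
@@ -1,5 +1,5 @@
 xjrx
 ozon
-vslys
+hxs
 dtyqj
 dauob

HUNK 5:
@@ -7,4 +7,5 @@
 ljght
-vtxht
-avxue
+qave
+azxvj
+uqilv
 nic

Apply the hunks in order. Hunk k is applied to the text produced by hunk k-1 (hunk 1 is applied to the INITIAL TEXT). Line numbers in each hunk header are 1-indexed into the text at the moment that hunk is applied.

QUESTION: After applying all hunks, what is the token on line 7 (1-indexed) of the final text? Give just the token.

Hunk 1: at line 3 remove [envj] add [dtyqj,dauob,tttgg] -> 11 lines: xjrx ozon vslys dtyqj dauob tttgg wfusp qzgch vtxht avxue nic
Hunk 2: at line 6 remove [wfusp,qzgch] add [brbb,rio,ljjs] -> 12 lines: xjrx ozon vslys dtyqj dauob tttgg brbb rio ljjs vtxht avxue nic
Hunk 3: at line 5 remove [brbb,rio,ljjs] add [ljght] -> 10 lines: xjrx ozon vslys dtyqj dauob tttgg ljght vtxht avxue nic
Hunk 4: at line 1 remove [vslys] add [hxs] -> 10 lines: xjrx ozon hxs dtyqj dauob tttgg ljght vtxht avxue nic
Hunk 5: at line 7 remove [vtxht,avxue] add [qave,azxvj,uqilv] -> 11 lines: xjrx ozon hxs dtyqj dauob tttgg ljght qave azxvj uqilv nic
Final line 7: ljght

Answer: ljght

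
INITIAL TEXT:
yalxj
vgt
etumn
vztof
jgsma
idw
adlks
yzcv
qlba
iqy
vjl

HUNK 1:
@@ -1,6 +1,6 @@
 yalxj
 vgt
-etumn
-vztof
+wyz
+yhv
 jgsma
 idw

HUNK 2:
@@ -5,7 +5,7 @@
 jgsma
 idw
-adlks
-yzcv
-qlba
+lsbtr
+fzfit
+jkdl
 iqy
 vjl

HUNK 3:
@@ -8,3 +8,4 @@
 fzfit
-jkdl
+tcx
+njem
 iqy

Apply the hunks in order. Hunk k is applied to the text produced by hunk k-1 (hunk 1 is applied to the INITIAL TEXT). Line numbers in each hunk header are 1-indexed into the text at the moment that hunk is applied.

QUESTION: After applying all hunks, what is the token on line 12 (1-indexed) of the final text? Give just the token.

Answer: vjl

Derivation:
Hunk 1: at line 1 remove [etumn,vztof] add [wyz,yhv] -> 11 lines: yalxj vgt wyz yhv jgsma idw adlks yzcv qlba iqy vjl
Hunk 2: at line 5 remove [adlks,yzcv,qlba] add [lsbtr,fzfit,jkdl] -> 11 lines: yalxj vgt wyz yhv jgsma idw lsbtr fzfit jkdl iqy vjl
Hunk 3: at line 8 remove [jkdl] add [tcx,njem] -> 12 lines: yalxj vgt wyz yhv jgsma idw lsbtr fzfit tcx njem iqy vjl
Final line 12: vjl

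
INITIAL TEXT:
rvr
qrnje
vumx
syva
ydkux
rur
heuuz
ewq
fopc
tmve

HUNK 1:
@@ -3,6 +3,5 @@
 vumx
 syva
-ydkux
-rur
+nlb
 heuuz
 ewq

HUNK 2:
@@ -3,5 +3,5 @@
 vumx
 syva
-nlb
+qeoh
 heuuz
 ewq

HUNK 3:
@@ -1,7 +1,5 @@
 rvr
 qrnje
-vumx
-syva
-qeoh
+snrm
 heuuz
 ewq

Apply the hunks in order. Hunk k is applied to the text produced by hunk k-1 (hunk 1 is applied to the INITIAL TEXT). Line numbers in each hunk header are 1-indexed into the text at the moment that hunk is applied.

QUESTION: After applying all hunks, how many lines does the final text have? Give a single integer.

Hunk 1: at line 3 remove [ydkux,rur] add [nlb] -> 9 lines: rvr qrnje vumx syva nlb heuuz ewq fopc tmve
Hunk 2: at line 3 remove [nlb] add [qeoh] -> 9 lines: rvr qrnje vumx syva qeoh heuuz ewq fopc tmve
Hunk 3: at line 1 remove [vumx,syva,qeoh] add [snrm] -> 7 lines: rvr qrnje snrm heuuz ewq fopc tmve
Final line count: 7

Answer: 7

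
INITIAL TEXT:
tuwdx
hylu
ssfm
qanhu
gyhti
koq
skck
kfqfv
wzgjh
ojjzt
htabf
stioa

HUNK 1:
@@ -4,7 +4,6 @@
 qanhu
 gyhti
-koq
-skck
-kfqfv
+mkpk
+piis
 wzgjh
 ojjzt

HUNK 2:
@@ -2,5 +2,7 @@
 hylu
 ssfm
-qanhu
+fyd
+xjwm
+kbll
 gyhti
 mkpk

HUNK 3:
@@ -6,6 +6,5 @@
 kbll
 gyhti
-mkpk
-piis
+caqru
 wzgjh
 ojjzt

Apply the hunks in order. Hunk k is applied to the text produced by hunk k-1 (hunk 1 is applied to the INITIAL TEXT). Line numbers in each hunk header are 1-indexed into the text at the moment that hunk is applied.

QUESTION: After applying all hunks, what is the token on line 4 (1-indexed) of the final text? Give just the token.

Answer: fyd

Derivation:
Hunk 1: at line 4 remove [koq,skck,kfqfv] add [mkpk,piis] -> 11 lines: tuwdx hylu ssfm qanhu gyhti mkpk piis wzgjh ojjzt htabf stioa
Hunk 2: at line 2 remove [qanhu] add [fyd,xjwm,kbll] -> 13 lines: tuwdx hylu ssfm fyd xjwm kbll gyhti mkpk piis wzgjh ojjzt htabf stioa
Hunk 3: at line 6 remove [mkpk,piis] add [caqru] -> 12 lines: tuwdx hylu ssfm fyd xjwm kbll gyhti caqru wzgjh ojjzt htabf stioa
Final line 4: fyd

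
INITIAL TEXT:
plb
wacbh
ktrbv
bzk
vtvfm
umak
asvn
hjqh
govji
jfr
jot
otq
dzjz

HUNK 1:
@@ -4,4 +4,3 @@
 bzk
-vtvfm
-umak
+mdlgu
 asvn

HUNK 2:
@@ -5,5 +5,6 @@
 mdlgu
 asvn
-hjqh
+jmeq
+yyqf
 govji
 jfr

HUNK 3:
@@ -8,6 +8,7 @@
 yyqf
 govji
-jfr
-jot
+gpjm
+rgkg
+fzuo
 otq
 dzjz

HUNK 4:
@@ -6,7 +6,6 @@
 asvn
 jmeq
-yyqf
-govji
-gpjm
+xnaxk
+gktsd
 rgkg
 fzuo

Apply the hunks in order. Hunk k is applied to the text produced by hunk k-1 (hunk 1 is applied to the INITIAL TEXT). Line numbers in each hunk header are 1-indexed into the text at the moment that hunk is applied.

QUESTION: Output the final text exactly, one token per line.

Hunk 1: at line 4 remove [vtvfm,umak] add [mdlgu] -> 12 lines: plb wacbh ktrbv bzk mdlgu asvn hjqh govji jfr jot otq dzjz
Hunk 2: at line 5 remove [hjqh] add [jmeq,yyqf] -> 13 lines: plb wacbh ktrbv bzk mdlgu asvn jmeq yyqf govji jfr jot otq dzjz
Hunk 3: at line 8 remove [jfr,jot] add [gpjm,rgkg,fzuo] -> 14 lines: plb wacbh ktrbv bzk mdlgu asvn jmeq yyqf govji gpjm rgkg fzuo otq dzjz
Hunk 4: at line 6 remove [yyqf,govji,gpjm] add [xnaxk,gktsd] -> 13 lines: plb wacbh ktrbv bzk mdlgu asvn jmeq xnaxk gktsd rgkg fzuo otq dzjz

Answer: plb
wacbh
ktrbv
bzk
mdlgu
asvn
jmeq
xnaxk
gktsd
rgkg
fzuo
otq
dzjz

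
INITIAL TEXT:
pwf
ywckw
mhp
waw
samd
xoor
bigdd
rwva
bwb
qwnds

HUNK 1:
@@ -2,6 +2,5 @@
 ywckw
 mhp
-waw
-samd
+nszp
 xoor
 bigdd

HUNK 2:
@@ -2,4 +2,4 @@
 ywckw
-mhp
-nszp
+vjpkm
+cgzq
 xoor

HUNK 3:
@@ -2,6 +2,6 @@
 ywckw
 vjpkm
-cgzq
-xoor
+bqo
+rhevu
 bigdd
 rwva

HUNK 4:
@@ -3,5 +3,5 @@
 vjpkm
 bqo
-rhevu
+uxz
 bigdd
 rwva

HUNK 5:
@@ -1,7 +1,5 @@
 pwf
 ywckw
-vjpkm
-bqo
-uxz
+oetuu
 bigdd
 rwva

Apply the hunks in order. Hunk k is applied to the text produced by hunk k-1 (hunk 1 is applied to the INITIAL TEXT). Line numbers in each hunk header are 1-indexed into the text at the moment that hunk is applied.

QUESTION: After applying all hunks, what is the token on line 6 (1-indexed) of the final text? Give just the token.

Hunk 1: at line 2 remove [waw,samd] add [nszp] -> 9 lines: pwf ywckw mhp nszp xoor bigdd rwva bwb qwnds
Hunk 2: at line 2 remove [mhp,nszp] add [vjpkm,cgzq] -> 9 lines: pwf ywckw vjpkm cgzq xoor bigdd rwva bwb qwnds
Hunk 3: at line 2 remove [cgzq,xoor] add [bqo,rhevu] -> 9 lines: pwf ywckw vjpkm bqo rhevu bigdd rwva bwb qwnds
Hunk 4: at line 3 remove [rhevu] add [uxz] -> 9 lines: pwf ywckw vjpkm bqo uxz bigdd rwva bwb qwnds
Hunk 5: at line 1 remove [vjpkm,bqo,uxz] add [oetuu] -> 7 lines: pwf ywckw oetuu bigdd rwva bwb qwnds
Final line 6: bwb

Answer: bwb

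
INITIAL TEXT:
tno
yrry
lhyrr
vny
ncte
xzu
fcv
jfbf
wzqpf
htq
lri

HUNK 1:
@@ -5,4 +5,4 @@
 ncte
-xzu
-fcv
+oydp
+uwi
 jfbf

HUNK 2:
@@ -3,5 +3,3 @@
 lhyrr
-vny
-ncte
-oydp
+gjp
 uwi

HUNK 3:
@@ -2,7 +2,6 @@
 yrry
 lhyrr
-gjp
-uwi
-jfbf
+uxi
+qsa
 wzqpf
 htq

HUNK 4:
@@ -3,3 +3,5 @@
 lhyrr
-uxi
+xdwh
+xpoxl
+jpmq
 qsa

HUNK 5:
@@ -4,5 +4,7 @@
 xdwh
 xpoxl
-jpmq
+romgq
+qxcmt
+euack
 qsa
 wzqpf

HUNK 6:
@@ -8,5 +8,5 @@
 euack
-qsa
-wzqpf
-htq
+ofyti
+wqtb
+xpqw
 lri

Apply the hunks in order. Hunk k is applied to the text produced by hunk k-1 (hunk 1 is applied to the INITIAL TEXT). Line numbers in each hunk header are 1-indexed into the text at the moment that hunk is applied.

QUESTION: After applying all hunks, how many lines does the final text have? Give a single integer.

Answer: 12

Derivation:
Hunk 1: at line 5 remove [xzu,fcv] add [oydp,uwi] -> 11 lines: tno yrry lhyrr vny ncte oydp uwi jfbf wzqpf htq lri
Hunk 2: at line 3 remove [vny,ncte,oydp] add [gjp] -> 9 lines: tno yrry lhyrr gjp uwi jfbf wzqpf htq lri
Hunk 3: at line 2 remove [gjp,uwi,jfbf] add [uxi,qsa] -> 8 lines: tno yrry lhyrr uxi qsa wzqpf htq lri
Hunk 4: at line 3 remove [uxi] add [xdwh,xpoxl,jpmq] -> 10 lines: tno yrry lhyrr xdwh xpoxl jpmq qsa wzqpf htq lri
Hunk 5: at line 4 remove [jpmq] add [romgq,qxcmt,euack] -> 12 lines: tno yrry lhyrr xdwh xpoxl romgq qxcmt euack qsa wzqpf htq lri
Hunk 6: at line 8 remove [qsa,wzqpf,htq] add [ofyti,wqtb,xpqw] -> 12 lines: tno yrry lhyrr xdwh xpoxl romgq qxcmt euack ofyti wqtb xpqw lri
Final line count: 12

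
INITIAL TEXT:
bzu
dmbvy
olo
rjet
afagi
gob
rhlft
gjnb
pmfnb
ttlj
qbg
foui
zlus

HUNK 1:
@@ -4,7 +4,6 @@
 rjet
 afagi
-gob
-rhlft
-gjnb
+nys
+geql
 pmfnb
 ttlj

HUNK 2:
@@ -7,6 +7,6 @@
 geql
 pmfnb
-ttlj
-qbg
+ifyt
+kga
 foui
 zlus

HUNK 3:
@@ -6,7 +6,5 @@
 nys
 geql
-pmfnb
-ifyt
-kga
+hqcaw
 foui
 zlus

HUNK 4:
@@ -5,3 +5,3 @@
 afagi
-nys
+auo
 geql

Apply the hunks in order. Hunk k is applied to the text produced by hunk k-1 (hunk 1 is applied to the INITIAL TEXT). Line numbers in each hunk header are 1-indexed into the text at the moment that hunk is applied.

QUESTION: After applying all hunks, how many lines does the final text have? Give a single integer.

Hunk 1: at line 4 remove [gob,rhlft,gjnb] add [nys,geql] -> 12 lines: bzu dmbvy olo rjet afagi nys geql pmfnb ttlj qbg foui zlus
Hunk 2: at line 7 remove [ttlj,qbg] add [ifyt,kga] -> 12 lines: bzu dmbvy olo rjet afagi nys geql pmfnb ifyt kga foui zlus
Hunk 3: at line 6 remove [pmfnb,ifyt,kga] add [hqcaw] -> 10 lines: bzu dmbvy olo rjet afagi nys geql hqcaw foui zlus
Hunk 4: at line 5 remove [nys] add [auo] -> 10 lines: bzu dmbvy olo rjet afagi auo geql hqcaw foui zlus
Final line count: 10

Answer: 10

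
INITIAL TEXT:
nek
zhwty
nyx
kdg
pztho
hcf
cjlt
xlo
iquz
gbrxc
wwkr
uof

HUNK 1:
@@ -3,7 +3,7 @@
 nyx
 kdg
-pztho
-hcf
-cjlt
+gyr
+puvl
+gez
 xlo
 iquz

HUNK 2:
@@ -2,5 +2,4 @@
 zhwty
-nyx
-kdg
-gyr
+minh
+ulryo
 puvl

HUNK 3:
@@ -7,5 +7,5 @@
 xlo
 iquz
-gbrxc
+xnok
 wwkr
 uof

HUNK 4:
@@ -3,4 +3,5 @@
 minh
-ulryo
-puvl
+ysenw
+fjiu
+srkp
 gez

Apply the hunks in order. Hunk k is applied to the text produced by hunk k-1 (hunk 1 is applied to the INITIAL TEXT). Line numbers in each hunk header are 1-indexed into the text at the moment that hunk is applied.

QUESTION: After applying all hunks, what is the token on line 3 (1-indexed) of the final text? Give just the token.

Hunk 1: at line 3 remove [pztho,hcf,cjlt] add [gyr,puvl,gez] -> 12 lines: nek zhwty nyx kdg gyr puvl gez xlo iquz gbrxc wwkr uof
Hunk 2: at line 2 remove [nyx,kdg,gyr] add [minh,ulryo] -> 11 lines: nek zhwty minh ulryo puvl gez xlo iquz gbrxc wwkr uof
Hunk 3: at line 7 remove [gbrxc] add [xnok] -> 11 lines: nek zhwty minh ulryo puvl gez xlo iquz xnok wwkr uof
Hunk 4: at line 3 remove [ulryo,puvl] add [ysenw,fjiu,srkp] -> 12 lines: nek zhwty minh ysenw fjiu srkp gez xlo iquz xnok wwkr uof
Final line 3: minh

Answer: minh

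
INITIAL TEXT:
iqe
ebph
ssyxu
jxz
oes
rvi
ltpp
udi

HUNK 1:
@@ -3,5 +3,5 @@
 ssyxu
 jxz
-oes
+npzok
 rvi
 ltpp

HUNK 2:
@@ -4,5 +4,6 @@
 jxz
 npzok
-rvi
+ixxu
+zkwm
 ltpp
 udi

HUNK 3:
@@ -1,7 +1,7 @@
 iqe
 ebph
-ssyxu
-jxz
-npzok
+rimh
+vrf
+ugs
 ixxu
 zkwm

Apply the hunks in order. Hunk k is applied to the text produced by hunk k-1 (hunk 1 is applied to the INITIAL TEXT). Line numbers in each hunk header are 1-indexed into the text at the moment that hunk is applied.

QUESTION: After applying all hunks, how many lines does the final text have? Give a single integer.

Answer: 9

Derivation:
Hunk 1: at line 3 remove [oes] add [npzok] -> 8 lines: iqe ebph ssyxu jxz npzok rvi ltpp udi
Hunk 2: at line 4 remove [rvi] add [ixxu,zkwm] -> 9 lines: iqe ebph ssyxu jxz npzok ixxu zkwm ltpp udi
Hunk 3: at line 1 remove [ssyxu,jxz,npzok] add [rimh,vrf,ugs] -> 9 lines: iqe ebph rimh vrf ugs ixxu zkwm ltpp udi
Final line count: 9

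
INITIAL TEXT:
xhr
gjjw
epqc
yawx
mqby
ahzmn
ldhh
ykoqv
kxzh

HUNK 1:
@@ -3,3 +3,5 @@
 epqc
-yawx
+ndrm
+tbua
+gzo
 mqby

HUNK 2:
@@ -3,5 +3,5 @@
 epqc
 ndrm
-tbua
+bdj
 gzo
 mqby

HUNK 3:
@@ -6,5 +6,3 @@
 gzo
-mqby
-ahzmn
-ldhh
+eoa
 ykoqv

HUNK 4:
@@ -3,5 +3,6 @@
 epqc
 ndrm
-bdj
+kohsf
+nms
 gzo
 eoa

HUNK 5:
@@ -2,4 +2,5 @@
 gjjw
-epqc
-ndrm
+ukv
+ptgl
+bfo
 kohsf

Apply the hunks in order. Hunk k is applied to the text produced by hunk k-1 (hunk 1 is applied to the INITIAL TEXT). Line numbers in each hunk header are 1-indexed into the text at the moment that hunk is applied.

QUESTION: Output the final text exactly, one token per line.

Hunk 1: at line 3 remove [yawx] add [ndrm,tbua,gzo] -> 11 lines: xhr gjjw epqc ndrm tbua gzo mqby ahzmn ldhh ykoqv kxzh
Hunk 2: at line 3 remove [tbua] add [bdj] -> 11 lines: xhr gjjw epqc ndrm bdj gzo mqby ahzmn ldhh ykoqv kxzh
Hunk 3: at line 6 remove [mqby,ahzmn,ldhh] add [eoa] -> 9 lines: xhr gjjw epqc ndrm bdj gzo eoa ykoqv kxzh
Hunk 4: at line 3 remove [bdj] add [kohsf,nms] -> 10 lines: xhr gjjw epqc ndrm kohsf nms gzo eoa ykoqv kxzh
Hunk 5: at line 2 remove [epqc,ndrm] add [ukv,ptgl,bfo] -> 11 lines: xhr gjjw ukv ptgl bfo kohsf nms gzo eoa ykoqv kxzh

Answer: xhr
gjjw
ukv
ptgl
bfo
kohsf
nms
gzo
eoa
ykoqv
kxzh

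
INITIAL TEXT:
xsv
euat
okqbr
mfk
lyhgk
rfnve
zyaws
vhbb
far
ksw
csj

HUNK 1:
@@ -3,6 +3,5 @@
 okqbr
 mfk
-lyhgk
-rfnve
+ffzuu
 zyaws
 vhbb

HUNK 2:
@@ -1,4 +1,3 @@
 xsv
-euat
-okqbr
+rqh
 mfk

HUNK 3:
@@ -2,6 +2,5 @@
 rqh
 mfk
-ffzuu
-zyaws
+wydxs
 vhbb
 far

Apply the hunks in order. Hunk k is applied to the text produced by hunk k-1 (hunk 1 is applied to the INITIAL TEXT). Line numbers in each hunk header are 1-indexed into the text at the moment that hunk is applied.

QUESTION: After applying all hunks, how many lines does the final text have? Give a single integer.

Hunk 1: at line 3 remove [lyhgk,rfnve] add [ffzuu] -> 10 lines: xsv euat okqbr mfk ffzuu zyaws vhbb far ksw csj
Hunk 2: at line 1 remove [euat,okqbr] add [rqh] -> 9 lines: xsv rqh mfk ffzuu zyaws vhbb far ksw csj
Hunk 3: at line 2 remove [ffzuu,zyaws] add [wydxs] -> 8 lines: xsv rqh mfk wydxs vhbb far ksw csj
Final line count: 8

Answer: 8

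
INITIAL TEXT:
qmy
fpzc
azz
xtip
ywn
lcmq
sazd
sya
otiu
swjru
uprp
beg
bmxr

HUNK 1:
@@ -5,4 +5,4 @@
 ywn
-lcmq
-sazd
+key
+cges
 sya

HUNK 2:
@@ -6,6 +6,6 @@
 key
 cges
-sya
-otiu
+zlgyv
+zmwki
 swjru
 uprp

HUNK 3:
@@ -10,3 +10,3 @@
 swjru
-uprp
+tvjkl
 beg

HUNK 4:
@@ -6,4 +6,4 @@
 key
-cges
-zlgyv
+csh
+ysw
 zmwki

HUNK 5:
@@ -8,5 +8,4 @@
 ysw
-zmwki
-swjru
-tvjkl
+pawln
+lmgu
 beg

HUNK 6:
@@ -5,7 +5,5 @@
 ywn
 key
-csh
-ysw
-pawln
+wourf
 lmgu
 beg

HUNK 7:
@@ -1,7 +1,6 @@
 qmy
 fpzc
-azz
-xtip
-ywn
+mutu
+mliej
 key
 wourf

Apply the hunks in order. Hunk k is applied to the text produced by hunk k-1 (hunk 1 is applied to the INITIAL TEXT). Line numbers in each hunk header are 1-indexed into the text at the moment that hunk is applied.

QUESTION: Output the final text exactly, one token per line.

Answer: qmy
fpzc
mutu
mliej
key
wourf
lmgu
beg
bmxr

Derivation:
Hunk 1: at line 5 remove [lcmq,sazd] add [key,cges] -> 13 lines: qmy fpzc azz xtip ywn key cges sya otiu swjru uprp beg bmxr
Hunk 2: at line 6 remove [sya,otiu] add [zlgyv,zmwki] -> 13 lines: qmy fpzc azz xtip ywn key cges zlgyv zmwki swjru uprp beg bmxr
Hunk 3: at line 10 remove [uprp] add [tvjkl] -> 13 lines: qmy fpzc azz xtip ywn key cges zlgyv zmwki swjru tvjkl beg bmxr
Hunk 4: at line 6 remove [cges,zlgyv] add [csh,ysw] -> 13 lines: qmy fpzc azz xtip ywn key csh ysw zmwki swjru tvjkl beg bmxr
Hunk 5: at line 8 remove [zmwki,swjru,tvjkl] add [pawln,lmgu] -> 12 lines: qmy fpzc azz xtip ywn key csh ysw pawln lmgu beg bmxr
Hunk 6: at line 5 remove [csh,ysw,pawln] add [wourf] -> 10 lines: qmy fpzc azz xtip ywn key wourf lmgu beg bmxr
Hunk 7: at line 1 remove [azz,xtip,ywn] add [mutu,mliej] -> 9 lines: qmy fpzc mutu mliej key wourf lmgu beg bmxr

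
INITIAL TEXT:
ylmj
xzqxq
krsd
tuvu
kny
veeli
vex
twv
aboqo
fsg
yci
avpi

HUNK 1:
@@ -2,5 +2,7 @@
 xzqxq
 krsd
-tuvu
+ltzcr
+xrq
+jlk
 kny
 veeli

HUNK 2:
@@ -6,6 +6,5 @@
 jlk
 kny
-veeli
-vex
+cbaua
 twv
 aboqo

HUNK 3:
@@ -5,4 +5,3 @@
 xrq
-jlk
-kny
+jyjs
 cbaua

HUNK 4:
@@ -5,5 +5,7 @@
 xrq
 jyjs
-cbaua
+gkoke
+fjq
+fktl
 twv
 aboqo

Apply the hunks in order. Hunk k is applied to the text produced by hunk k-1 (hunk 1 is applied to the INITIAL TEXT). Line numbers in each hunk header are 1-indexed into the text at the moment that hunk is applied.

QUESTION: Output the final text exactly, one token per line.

Answer: ylmj
xzqxq
krsd
ltzcr
xrq
jyjs
gkoke
fjq
fktl
twv
aboqo
fsg
yci
avpi

Derivation:
Hunk 1: at line 2 remove [tuvu] add [ltzcr,xrq,jlk] -> 14 lines: ylmj xzqxq krsd ltzcr xrq jlk kny veeli vex twv aboqo fsg yci avpi
Hunk 2: at line 6 remove [veeli,vex] add [cbaua] -> 13 lines: ylmj xzqxq krsd ltzcr xrq jlk kny cbaua twv aboqo fsg yci avpi
Hunk 3: at line 5 remove [jlk,kny] add [jyjs] -> 12 lines: ylmj xzqxq krsd ltzcr xrq jyjs cbaua twv aboqo fsg yci avpi
Hunk 4: at line 5 remove [cbaua] add [gkoke,fjq,fktl] -> 14 lines: ylmj xzqxq krsd ltzcr xrq jyjs gkoke fjq fktl twv aboqo fsg yci avpi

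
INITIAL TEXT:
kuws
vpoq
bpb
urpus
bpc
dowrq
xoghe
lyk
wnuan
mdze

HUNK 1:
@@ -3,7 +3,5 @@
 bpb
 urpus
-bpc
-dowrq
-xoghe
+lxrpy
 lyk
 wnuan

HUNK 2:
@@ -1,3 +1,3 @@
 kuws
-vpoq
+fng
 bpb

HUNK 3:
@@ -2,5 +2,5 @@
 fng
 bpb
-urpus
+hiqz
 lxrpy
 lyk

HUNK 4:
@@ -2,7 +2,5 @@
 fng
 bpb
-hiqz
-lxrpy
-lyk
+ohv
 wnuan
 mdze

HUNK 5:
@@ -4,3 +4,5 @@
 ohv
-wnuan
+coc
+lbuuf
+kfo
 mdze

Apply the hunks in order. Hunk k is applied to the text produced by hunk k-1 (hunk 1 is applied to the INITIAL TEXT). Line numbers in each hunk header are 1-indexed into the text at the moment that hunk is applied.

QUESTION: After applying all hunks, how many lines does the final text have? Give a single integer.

Answer: 8

Derivation:
Hunk 1: at line 3 remove [bpc,dowrq,xoghe] add [lxrpy] -> 8 lines: kuws vpoq bpb urpus lxrpy lyk wnuan mdze
Hunk 2: at line 1 remove [vpoq] add [fng] -> 8 lines: kuws fng bpb urpus lxrpy lyk wnuan mdze
Hunk 3: at line 2 remove [urpus] add [hiqz] -> 8 lines: kuws fng bpb hiqz lxrpy lyk wnuan mdze
Hunk 4: at line 2 remove [hiqz,lxrpy,lyk] add [ohv] -> 6 lines: kuws fng bpb ohv wnuan mdze
Hunk 5: at line 4 remove [wnuan] add [coc,lbuuf,kfo] -> 8 lines: kuws fng bpb ohv coc lbuuf kfo mdze
Final line count: 8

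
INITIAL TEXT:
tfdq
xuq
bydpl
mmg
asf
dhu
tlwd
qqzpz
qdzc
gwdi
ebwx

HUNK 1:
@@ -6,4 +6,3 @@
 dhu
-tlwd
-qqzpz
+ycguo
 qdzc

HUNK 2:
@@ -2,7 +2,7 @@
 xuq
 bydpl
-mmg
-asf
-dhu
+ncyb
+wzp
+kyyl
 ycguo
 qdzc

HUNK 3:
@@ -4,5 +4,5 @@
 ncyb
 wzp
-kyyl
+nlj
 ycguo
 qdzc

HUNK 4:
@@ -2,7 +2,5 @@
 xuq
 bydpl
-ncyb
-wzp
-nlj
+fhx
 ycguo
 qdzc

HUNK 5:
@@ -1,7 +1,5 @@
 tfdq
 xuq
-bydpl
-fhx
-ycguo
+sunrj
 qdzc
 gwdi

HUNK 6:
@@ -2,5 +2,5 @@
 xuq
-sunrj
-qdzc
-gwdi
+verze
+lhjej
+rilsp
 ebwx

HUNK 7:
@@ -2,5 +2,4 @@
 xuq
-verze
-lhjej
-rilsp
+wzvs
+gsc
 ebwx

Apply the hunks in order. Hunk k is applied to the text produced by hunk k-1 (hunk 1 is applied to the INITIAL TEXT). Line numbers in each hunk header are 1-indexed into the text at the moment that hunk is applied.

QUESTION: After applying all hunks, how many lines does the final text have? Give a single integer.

Answer: 5

Derivation:
Hunk 1: at line 6 remove [tlwd,qqzpz] add [ycguo] -> 10 lines: tfdq xuq bydpl mmg asf dhu ycguo qdzc gwdi ebwx
Hunk 2: at line 2 remove [mmg,asf,dhu] add [ncyb,wzp,kyyl] -> 10 lines: tfdq xuq bydpl ncyb wzp kyyl ycguo qdzc gwdi ebwx
Hunk 3: at line 4 remove [kyyl] add [nlj] -> 10 lines: tfdq xuq bydpl ncyb wzp nlj ycguo qdzc gwdi ebwx
Hunk 4: at line 2 remove [ncyb,wzp,nlj] add [fhx] -> 8 lines: tfdq xuq bydpl fhx ycguo qdzc gwdi ebwx
Hunk 5: at line 1 remove [bydpl,fhx,ycguo] add [sunrj] -> 6 lines: tfdq xuq sunrj qdzc gwdi ebwx
Hunk 6: at line 2 remove [sunrj,qdzc,gwdi] add [verze,lhjej,rilsp] -> 6 lines: tfdq xuq verze lhjej rilsp ebwx
Hunk 7: at line 2 remove [verze,lhjej,rilsp] add [wzvs,gsc] -> 5 lines: tfdq xuq wzvs gsc ebwx
Final line count: 5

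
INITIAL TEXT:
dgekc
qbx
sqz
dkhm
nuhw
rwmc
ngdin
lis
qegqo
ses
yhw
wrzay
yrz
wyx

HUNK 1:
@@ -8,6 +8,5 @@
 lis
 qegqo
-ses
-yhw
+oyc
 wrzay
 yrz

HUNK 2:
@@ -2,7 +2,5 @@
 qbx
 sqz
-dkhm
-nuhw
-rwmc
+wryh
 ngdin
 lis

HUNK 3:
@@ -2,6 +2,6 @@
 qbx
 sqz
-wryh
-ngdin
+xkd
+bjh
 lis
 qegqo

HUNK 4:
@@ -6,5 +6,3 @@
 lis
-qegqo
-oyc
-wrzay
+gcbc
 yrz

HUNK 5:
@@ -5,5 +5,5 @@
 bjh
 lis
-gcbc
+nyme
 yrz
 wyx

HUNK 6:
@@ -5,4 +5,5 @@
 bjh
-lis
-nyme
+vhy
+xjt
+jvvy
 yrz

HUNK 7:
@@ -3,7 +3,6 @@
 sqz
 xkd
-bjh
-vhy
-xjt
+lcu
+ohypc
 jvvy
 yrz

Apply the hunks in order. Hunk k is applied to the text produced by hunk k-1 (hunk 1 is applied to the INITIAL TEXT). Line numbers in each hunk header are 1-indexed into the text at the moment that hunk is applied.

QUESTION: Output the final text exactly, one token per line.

Hunk 1: at line 8 remove [ses,yhw] add [oyc] -> 13 lines: dgekc qbx sqz dkhm nuhw rwmc ngdin lis qegqo oyc wrzay yrz wyx
Hunk 2: at line 2 remove [dkhm,nuhw,rwmc] add [wryh] -> 11 lines: dgekc qbx sqz wryh ngdin lis qegqo oyc wrzay yrz wyx
Hunk 3: at line 2 remove [wryh,ngdin] add [xkd,bjh] -> 11 lines: dgekc qbx sqz xkd bjh lis qegqo oyc wrzay yrz wyx
Hunk 4: at line 6 remove [qegqo,oyc,wrzay] add [gcbc] -> 9 lines: dgekc qbx sqz xkd bjh lis gcbc yrz wyx
Hunk 5: at line 5 remove [gcbc] add [nyme] -> 9 lines: dgekc qbx sqz xkd bjh lis nyme yrz wyx
Hunk 6: at line 5 remove [lis,nyme] add [vhy,xjt,jvvy] -> 10 lines: dgekc qbx sqz xkd bjh vhy xjt jvvy yrz wyx
Hunk 7: at line 3 remove [bjh,vhy,xjt] add [lcu,ohypc] -> 9 lines: dgekc qbx sqz xkd lcu ohypc jvvy yrz wyx

Answer: dgekc
qbx
sqz
xkd
lcu
ohypc
jvvy
yrz
wyx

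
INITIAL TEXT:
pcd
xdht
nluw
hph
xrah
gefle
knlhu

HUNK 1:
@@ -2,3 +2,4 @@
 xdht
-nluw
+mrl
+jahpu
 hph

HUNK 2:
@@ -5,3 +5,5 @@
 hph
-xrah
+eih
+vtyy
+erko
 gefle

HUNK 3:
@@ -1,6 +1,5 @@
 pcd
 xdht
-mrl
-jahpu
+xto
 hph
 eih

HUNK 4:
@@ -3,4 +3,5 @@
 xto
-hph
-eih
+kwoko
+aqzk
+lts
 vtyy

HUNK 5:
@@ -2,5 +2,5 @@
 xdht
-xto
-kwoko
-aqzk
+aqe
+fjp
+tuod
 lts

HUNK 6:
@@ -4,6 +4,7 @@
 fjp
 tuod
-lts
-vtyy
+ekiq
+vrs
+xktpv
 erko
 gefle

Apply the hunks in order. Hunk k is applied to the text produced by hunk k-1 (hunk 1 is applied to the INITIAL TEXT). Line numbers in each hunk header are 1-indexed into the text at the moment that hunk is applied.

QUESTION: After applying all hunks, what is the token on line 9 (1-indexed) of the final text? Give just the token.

Answer: erko

Derivation:
Hunk 1: at line 2 remove [nluw] add [mrl,jahpu] -> 8 lines: pcd xdht mrl jahpu hph xrah gefle knlhu
Hunk 2: at line 5 remove [xrah] add [eih,vtyy,erko] -> 10 lines: pcd xdht mrl jahpu hph eih vtyy erko gefle knlhu
Hunk 3: at line 1 remove [mrl,jahpu] add [xto] -> 9 lines: pcd xdht xto hph eih vtyy erko gefle knlhu
Hunk 4: at line 3 remove [hph,eih] add [kwoko,aqzk,lts] -> 10 lines: pcd xdht xto kwoko aqzk lts vtyy erko gefle knlhu
Hunk 5: at line 2 remove [xto,kwoko,aqzk] add [aqe,fjp,tuod] -> 10 lines: pcd xdht aqe fjp tuod lts vtyy erko gefle knlhu
Hunk 6: at line 4 remove [lts,vtyy] add [ekiq,vrs,xktpv] -> 11 lines: pcd xdht aqe fjp tuod ekiq vrs xktpv erko gefle knlhu
Final line 9: erko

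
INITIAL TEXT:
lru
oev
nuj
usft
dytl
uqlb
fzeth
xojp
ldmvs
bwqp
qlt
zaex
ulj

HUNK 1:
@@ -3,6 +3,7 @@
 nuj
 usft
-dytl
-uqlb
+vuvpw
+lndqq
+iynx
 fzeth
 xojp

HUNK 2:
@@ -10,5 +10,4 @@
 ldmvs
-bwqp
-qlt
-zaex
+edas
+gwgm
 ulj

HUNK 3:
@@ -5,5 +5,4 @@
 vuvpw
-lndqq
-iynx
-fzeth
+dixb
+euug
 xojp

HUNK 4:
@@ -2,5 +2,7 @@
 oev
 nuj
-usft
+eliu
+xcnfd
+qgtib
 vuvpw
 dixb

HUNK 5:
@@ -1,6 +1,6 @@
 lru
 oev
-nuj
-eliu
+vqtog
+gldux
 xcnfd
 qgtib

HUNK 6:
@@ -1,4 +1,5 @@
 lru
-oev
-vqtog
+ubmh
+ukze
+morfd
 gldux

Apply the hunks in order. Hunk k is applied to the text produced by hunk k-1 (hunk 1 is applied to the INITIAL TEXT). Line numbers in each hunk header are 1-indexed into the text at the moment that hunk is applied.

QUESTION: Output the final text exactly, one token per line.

Answer: lru
ubmh
ukze
morfd
gldux
xcnfd
qgtib
vuvpw
dixb
euug
xojp
ldmvs
edas
gwgm
ulj

Derivation:
Hunk 1: at line 3 remove [dytl,uqlb] add [vuvpw,lndqq,iynx] -> 14 lines: lru oev nuj usft vuvpw lndqq iynx fzeth xojp ldmvs bwqp qlt zaex ulj
Hunk 2: at line 10 remove [bwqp,qlt,zaex] add [edas,gwgm] -> 13 lines: lru oev nuj usft vuvpw lndqq iynx fzeth xojp ldmvs edas gwgm ulj
Hunk 3: at line 5 remove [lndqq,iynx,fzeth] add [dixb,euug] -> 12 lines: lru oev nuj usft vuvpw dixb euug xojp ldmvs edas gwgm ulj
Hunk 4: at line 2 remove [usft] add [eliu,xcnfd,qgtib] -> 14 lines: lru oev nuj eliu xcnfd qgtib vuvpw dixb euug xojp ldmvs edas gwgm ulj
Hunk 5: at line 1 remove [nuj,eliu] add [vqtog,gldux] -> 14 lines: lru oev vqtog gldux xcnfd qgtib vuvpw dixb euug xojp ldmvs edas gwgm ulj
Hunk 6: at line 1 remove [oev,vqtog] add [ubmh,ukze,morfd] -> 15 lines: lru ubmh ukze morfd gldux xcnfd qgtib vuvpw dixb euug xojp ldmvs edas gwgm ulj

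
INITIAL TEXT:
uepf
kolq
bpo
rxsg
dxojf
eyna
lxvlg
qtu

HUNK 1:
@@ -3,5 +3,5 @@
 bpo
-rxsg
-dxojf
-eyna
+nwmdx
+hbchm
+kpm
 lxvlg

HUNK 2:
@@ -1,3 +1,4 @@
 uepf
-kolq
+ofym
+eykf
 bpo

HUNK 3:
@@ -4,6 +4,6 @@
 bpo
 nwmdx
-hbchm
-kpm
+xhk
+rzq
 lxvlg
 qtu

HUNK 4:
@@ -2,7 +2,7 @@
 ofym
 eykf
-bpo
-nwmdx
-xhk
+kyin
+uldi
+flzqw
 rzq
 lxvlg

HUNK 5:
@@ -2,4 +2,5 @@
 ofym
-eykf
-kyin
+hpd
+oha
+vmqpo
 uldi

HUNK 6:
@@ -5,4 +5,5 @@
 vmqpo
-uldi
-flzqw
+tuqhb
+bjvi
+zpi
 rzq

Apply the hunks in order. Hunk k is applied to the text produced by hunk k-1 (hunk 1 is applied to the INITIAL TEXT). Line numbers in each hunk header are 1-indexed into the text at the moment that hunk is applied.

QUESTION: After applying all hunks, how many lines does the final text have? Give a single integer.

Answer: 11

Derivation:
Hunk 1: at line 3 remove [rxsg,dxojf,eyna] add [nwmdx,hbchm,kpm] -> 8 lines: uepf kolq bpo nwmdx hbchm kpm lxvlg qtu
Hunk 2: at line 1 remove [kolq] add [ofym,eykf] -> 9 lines: uepf ofym eykf bpo nwmdx hbchm kpm lxvlg qtu
Hunk 3: at line 4 remove [hbchm,kpm] add [xhk,rzq] -> 9 lines: uepf ofym eykf bpo nwmdx xhk rzq lxvlg qtu
Hunk 4: at line 2 remove [bpo,nwmdx,xhk] add [kyin,uldi,flzqw] -> 9 lines: uepf ofym eykf kyin uldi flzqw rzq lxvlg qtu
Hunk 5: at line 2 remove [eykf,kyin] add [hpd,oha,vmqpo] -> 10 lines: uepf ofym hpd oha vmqpo uldi flzqw rzq lxvlg qtu
Hunk 6: at line 5 remove [uldi,flzqw] add [tuqhb,bjvi,zpi] -> 11 lines: uepf ofym hpd oha vmqpo tuqhb bjvi zpi rzq lxvlg qtu
Final line count: 11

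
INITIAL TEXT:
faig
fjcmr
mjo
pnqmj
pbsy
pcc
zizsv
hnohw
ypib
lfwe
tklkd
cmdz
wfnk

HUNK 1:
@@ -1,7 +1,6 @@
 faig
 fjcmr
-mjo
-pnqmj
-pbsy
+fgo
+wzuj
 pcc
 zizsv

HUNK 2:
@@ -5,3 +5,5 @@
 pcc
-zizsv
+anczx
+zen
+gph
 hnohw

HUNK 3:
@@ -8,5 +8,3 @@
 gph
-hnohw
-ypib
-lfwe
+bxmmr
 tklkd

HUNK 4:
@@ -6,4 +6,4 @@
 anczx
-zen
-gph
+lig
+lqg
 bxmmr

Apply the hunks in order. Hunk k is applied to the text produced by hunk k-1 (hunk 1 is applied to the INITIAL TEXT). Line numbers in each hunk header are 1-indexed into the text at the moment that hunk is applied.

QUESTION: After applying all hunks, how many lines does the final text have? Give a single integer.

Answer: 12

Derivation:
Hunk 1: at line 1 remove [mjo,pnqmj,pbsy] add [fgo,wzuj] -> 12 lines: faig fjcmr fgo wzuj pcc zizsv hnohw ypib lfwe tklkd cmdz wfnk
Hunk 2: at line 5 remove [zizsv] add [anczx,zen,gph] -> 14 lines: faig fjcmr fgo wzuj pcc anczx zen gph hnohw ypib lfwe tklkd cmdz wfnk
Hunk 3: at line 8 remove [hnohw,ypib,lfwe] add [bxmmr] -> 12 lines: faig fjcmr fgo wzuj pcc anczx zen gph bxmmr tklkd cmdz wfnk
Hunk 4: at line 6 remove [zen,gph] add [lig,lqg] -> 12 lines: faig fjcmr fgo wzuj pcc anczx lig lqg bxmmr tklkd cmdz wfnk
Final line count: 12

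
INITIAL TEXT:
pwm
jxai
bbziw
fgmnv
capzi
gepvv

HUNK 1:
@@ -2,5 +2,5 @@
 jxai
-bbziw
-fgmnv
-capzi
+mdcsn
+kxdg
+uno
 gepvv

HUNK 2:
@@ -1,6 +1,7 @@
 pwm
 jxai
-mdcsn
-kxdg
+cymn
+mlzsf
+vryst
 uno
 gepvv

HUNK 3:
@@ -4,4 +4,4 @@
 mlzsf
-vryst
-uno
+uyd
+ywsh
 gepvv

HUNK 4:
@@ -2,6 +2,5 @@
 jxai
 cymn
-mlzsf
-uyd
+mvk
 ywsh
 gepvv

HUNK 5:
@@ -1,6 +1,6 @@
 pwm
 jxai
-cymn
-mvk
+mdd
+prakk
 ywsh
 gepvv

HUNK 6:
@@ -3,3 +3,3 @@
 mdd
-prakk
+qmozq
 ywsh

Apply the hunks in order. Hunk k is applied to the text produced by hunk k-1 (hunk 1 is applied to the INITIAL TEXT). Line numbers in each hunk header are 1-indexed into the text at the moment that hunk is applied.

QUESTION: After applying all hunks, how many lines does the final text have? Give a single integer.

Hunk 1: at line 2 remove [bbziw,fgmnv,capzi] add [mdcsn,kxdg,uno] -> 6 lines: pwm jxai mdcsn kxdg uno gepvv
Hunk 2: at line 1 remove [mdcsn,kxdg] add [cymn,mlzsf,vryst] -> 7 lines: pwm jxai cymn mlzsf vryst uno gepvv
Hunk 3: at line 4 remove [vryst,uno] add [uyd,ywsh] -> 7 lines: pwm jxai cymn mlzsf uyd ywsh gepvv
Hunk 4: at line 2 remove [mlzsf,uyd] add [mvk] -> 6 lines: pwm jxai cymn mvk ywsh gepvv
Hunk 5: at line 1 remove [cymn,mvk] add [mdd,prakk] -> 6 lines: pwm jxai mdd prakk ywsh gepvv
Hunk 6: at line 3 remove [prakk] add [qmozq] -> 6 lines: pwm jxai mdd qmozq ywsh gepvv
Final line count: 6

Answer: 6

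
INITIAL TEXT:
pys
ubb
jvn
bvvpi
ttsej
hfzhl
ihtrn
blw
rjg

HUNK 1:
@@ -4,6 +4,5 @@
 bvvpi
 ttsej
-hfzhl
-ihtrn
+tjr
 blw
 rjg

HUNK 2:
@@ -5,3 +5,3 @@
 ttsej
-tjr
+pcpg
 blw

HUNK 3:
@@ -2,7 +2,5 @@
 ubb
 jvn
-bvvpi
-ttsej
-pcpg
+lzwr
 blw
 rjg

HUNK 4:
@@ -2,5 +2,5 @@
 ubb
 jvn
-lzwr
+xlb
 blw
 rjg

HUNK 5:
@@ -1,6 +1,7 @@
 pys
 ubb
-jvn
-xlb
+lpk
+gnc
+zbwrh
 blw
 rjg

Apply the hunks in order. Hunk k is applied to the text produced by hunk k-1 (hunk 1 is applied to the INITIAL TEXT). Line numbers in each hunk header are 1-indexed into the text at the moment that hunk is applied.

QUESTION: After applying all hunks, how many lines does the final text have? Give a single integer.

Answer: 7

Derivation:
Hunk 1: at line 4 remove [hfzhl,ihtrn] add [tjr] -> 8 lines: pys ubb jvn bvvpi ttsej tjr blw rjg
Hunk 2: at line 5 remove [tjr] add [pcpg] -> 8 lines: pys ubb jvn bvvpi ttsej pcpg blw rjg
Hunk 3: at line 2 remove [bvvpi,ttsej,pcpg] add [lzwr] -> 6 lines: pys ubb jvn lzwr blw rjg
Hunk 4: at line 2 remove [lzwr] add [xlb] -> 6 lines: pys ubb jvn xlb blw rjg
Hunk 5: at line 1 remove [jvn,xlb] add [lpk,gnc,zbwrh] -> 7 lines: pys ubb lpk gnc zbwrh blw rjg
Final line count: 7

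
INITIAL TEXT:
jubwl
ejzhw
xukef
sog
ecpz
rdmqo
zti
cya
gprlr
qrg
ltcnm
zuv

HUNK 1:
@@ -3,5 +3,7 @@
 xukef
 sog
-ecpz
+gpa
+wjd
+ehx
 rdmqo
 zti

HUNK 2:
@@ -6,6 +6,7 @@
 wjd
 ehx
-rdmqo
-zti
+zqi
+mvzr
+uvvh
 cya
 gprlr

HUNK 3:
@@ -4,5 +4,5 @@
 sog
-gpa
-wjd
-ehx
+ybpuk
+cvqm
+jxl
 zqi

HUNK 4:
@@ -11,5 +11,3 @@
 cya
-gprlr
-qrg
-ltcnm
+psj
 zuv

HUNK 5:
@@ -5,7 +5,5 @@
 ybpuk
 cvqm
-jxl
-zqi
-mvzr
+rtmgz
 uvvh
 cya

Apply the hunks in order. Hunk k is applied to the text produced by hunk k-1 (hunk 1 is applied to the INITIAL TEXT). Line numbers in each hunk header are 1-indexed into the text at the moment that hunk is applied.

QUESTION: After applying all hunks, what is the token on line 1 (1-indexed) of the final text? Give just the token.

Hunk 1: at line 3 remove [ecpz] add [gpa,wjd,ehx] -> 14 lines: jubwl ejzhw xukef sog gpa wjd ehx rdmqo zti cya gprlr qrg ltcnm zuv
Hunk 2: at line 6 remove [rdmqo,zti] add [zqi,mvzr,uvvh] -> 15 lines: jubwl ejzhw xukef sog gpa wjd ehx zqi mvzr uvvh cya gprlr qrg ltcnm zuv
Hunk 3: at line 4 remove [gpa,wjd,ehx] add [ybpuk,cvqm,jxl] -> 15 lines: jubwl ejzhw xukef sog ybpuk cvqm jxl zqi mvzr uvvh cya gprlr qrg ltcnm zuv
Hunk 4: at line 11 remove [gprlr,qrg,ltcnm] add [psj] -> 13 lines: jubwl ejzhw xukef sog ybpuk cvqm jxl zqi mvzr uvvh cya psj zuv
Hunk 5: at line 5 remove [jxl,zqi,mvzr] add [rtmgz] -> 11 lines: jubwl ejzhw xukef sog ybpuk cvqm rtmgz uvvh cya psj zuv
Final line 1: jubwl

Answer: jubwl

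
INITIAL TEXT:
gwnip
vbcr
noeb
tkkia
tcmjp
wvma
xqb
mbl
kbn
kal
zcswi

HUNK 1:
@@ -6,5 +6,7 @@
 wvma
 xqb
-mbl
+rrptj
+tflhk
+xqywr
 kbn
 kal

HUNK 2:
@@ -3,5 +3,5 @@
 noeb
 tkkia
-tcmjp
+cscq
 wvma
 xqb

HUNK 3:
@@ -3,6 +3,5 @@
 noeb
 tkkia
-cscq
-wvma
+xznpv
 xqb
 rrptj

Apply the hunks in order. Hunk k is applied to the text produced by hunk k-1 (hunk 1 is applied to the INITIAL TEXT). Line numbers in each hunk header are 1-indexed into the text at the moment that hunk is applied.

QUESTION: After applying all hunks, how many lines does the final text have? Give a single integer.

Hunk 1: at line 6 remove [mbl] add [rrptj,tflhk,xqywr] -> 13 lines: gwnip vbcr noeb tkkia tcmjp wvma xqb rrptj tflhk xqywr kbn kal zcswi
Hunk 2: at line 3 remove [tcmjp] add [cscq] -> 13 lines: gwnip vbcr noeb tkkia cscq wvma xqb rrptj tflhk xqywr kbn kal zcswi
Hunk 3: at line 3 remove [cscq,wvma] add [xznpv] -> 12 lines: gwnip vbcr noeb tkkia xznpv xqb rrptj tflhk xqywr kbn kal zcswi
Final line count: 12

Answer: 12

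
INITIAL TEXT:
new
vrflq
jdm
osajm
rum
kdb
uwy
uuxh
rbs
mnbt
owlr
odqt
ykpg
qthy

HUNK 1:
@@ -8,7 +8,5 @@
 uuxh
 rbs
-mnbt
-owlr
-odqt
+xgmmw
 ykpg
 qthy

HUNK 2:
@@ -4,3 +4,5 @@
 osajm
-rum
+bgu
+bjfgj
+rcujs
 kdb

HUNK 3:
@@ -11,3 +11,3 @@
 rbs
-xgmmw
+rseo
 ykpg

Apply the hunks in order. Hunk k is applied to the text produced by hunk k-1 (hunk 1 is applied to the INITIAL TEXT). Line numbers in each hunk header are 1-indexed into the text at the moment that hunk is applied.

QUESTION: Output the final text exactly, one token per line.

Answer: new
vrflq
jdm
osajm
bgu
bjfgj
rcujs
kdb
uwy
uuxh
rbs
rseo
ykpg
qthy

Derivation:
Hunk 1: at line 8 remove [mnbt,owlr,odqt] add [xgmmw] -> 12 lines: new vrflq jdm osajm rum kdb uwy uuxh rbs xgmmw ykpg qthy
Hunk 2: at line 4 remove [rum] add [bgu,bjfgj,rcujs] -> 14 lines: new vrflq jdm osajm bgu bjfgj rcujs kdb uwy uuxh rbs xgmmw ykpg qthy
Hunk 3: at line 11 remove [xgmmw] add [rseo] -> 14 lines: new vrflq jdm osajm bgu bjfgj rcujs kdb uwy uuxh rbs rseo ykpg qthy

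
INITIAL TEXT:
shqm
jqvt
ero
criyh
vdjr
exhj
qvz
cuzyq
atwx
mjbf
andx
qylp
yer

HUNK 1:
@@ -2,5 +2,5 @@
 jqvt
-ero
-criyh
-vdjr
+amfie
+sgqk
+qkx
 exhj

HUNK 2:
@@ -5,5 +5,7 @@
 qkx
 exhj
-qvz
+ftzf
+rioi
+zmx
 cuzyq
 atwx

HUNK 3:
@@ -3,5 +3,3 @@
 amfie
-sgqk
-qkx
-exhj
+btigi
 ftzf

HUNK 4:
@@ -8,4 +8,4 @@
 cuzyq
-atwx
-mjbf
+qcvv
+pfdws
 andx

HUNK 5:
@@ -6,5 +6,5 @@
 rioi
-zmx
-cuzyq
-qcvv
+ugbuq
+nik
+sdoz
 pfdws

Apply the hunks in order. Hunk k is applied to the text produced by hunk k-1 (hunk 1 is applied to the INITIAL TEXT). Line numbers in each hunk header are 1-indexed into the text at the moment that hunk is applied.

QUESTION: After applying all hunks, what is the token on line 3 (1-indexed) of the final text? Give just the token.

Answer: amfie

Derivation:
Hunk 1: at line 2 remove [ero,criyh,vdjr] add [amfie,sgqk,qkx] -> 13 lines: shqm jqvt amfie sgqk qkx exhj qvz cuzyq atwx mjbf andx qylp yer
Hunk 2: at line 5 remove [qvz] add [ftzf,rioi,zmx] -> 15 lines: shqm jqvt amfie sgqk qkx exhj ftzf rioi zmx cuzyq atwx mjbf andx qylp yer
Hunk 3: at line 3 remove [sgqk,qkx,exhj] add [btigi] -> 13 lines: shqm jqvt amfie btigi ftzf rioi zmx cuzyq atwx mjbf andx qylp yer
Hunk 4: at line 8 remove [atwx,mjbf] add [qcvv,pfdws] -> 13 lines: shqm jqvt amfie btigi ftzf rioi zmx cuzyq qcvv pfdws andx qylp yer
Hunk 5: at line 6 remove [zmx,cuzyq,qcvv] add [ugbuq,nik,sdoz] -> 13 lines: shqm jqvt amfie btigi ftzf rioi ugbuq nik sdoz pfdws andx qylp yer
Final line 3: amfie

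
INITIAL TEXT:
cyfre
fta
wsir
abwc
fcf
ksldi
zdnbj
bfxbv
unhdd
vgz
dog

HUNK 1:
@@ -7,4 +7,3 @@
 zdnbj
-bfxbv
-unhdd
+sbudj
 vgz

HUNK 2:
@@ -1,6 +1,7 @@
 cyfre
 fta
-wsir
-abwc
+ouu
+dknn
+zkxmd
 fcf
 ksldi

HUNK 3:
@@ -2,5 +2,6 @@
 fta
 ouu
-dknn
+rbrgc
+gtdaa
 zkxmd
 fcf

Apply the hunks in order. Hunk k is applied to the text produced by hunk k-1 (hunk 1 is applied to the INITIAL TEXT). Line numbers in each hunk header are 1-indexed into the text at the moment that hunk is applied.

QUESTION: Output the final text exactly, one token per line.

Hunk 1: at line 7 remove [bfxbv,unhdd] add [sbudj] -> 10 lines: cyfre fta wsir abwc fcf ksldi zdnbj sbudj vgz dog
Hunk 2: at line 1 remove [wsir,abwc] add [ouu,dknn,zkxmd] -> 11 lines: cyfre fta ouu dknn zkxmd fcf ksldi zdnbj sbudj vgz dog
Hunk 3: at line 2 remove [dknn] add [rbrgc,gtdaa] -> 12 lines: cyfre fta ouu rbrgc gtdaa zkxmd fcf ksldi zdnbj sbudj vgz dog

Answer: cyfre
fta
ouu
rbrgc
gtdaa
zkxmd
fcf
ksldi
zdnbj
sbudj
vgz
dog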